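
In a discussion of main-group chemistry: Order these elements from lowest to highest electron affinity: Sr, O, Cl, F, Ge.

O is in period 2, group 16; F is in period 2, group 17; Cl is in period 3, group 17; Ge is in period 4, group 14; Sr is in period 5, group 2.
Adding an electron releases more energy for atoms nearer the top right (short of the noble gases).
These span different periods and groups, so the two trends combine.
Ge > Sr: both effects reinforce here, so Ge is clearly the higher of the two.
O > Ge: relative to Ge, both the across-period and down-group shifts push O's electron affinity up.
F > O: both are in period 2; the period trend gives F the larger value.
Cl > F: this pair runs against the simple trend — see the exception note.
Note the exception: Cl has a higher electron affinity than F, contrary to the simple trend — F's small 2p subshell makes the incoming electron feel strong e⁻–e⁻ repulsion, so Cl actually releases more energy on gaining an electron.
Tabulated electron affinity (kJ/mol): O 141, F 328, Cl 349, Ge 119, Sr 5.
So from lowest to highest: Sr < Ge < O < F < Cl.

Sr, Ge, O, F, Cl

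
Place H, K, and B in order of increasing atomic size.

Across a period the added protons contract the valence shell; down a group each new principal shell makes the atom larger.
Here both period and group differ, so the two effects have to be weighed against each other.
B > H: the two effects oppose for this pair; the down-group effect wins (85 vs 32 pm).
K > B: both effects reinforce here, so K is clearly the larger of the two.
Tabulated atomic radius (pm): H 32, B 85, K 196.
So from smallest to largest: H < B < K.

H, B, K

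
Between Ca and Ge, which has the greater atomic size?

Ca

Ca is in period 4, group 2; Ge is in period 4, group 14.
Atomic radius shrinks across a period as nuclear charge pulls the same shell inward, and grows down a group as new shells are added.
All lie in period 4, so atomic radius increases right to left.
So Ca has the greater atomic size (Ca > Ge).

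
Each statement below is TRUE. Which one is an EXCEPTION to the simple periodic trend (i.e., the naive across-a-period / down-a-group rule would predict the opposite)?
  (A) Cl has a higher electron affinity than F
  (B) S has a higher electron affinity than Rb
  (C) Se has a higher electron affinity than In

(A)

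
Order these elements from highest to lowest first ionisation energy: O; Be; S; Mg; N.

Be is in period 2, group 2; N is in period 2, group 15; O is in period 2, group 16; Mg is in period 3, group 2; S is in period 3, group 16.
Removing the outermost electron gets harder across a period and easier down a group.
Neither a single period nor a single group — weigh both effects.
Be > Mg: they share group 2; the group trend gives Be the larger value.
S > Be: period and group pull opposite ways; the across-period shift dominates (1000 vs 900 kJ/mol).
O > S: they share group 16; the group trend gives O the larger value.
N > O: this pair runs against the simple trend — see the exception note.
Note the exception: N has a higher first ionization energy than O, contrary to the simple trend — pairing an electron in O's 2p⁴ costs repulsion energy, so O ionizes more easily than half-filled N (2p³).
Approximate values (kJ/mol): Be 900, N 1402, O 1314, Mg 738, S 1000.
So from highest to lowest: N > O > S > Be > Mg.

N > O > S > Be > Mg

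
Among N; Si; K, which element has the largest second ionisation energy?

IE_2 is the cost of taking one more electron from the +1 cation: N⁺ still has 4 valence electrons; Si⁺ still has 3 valence electrons; K⁺ is the bare [Ar] core.
Pulling an electron out of a noble-gas core costs far more than removing a remaining valence electron, so K sits at the high end of IE_2.
Valence configurations: N⁺ [He]2s²2p², Si⁺ [Ne]3s²3p¹.
Tabulated IE_2 (kJ/mol): N 2856, Si 1577, K 3052.
Hence IE_2: Si < N < K.

K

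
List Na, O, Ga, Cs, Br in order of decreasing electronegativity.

O is in period 2, group 16; Na is in period 3, group 1; Ga is in period 4, group 13; Br is in period 4, group 17; Cs is in period 6, group 1.
EN rises left→right (higher Z_eff, smaller atoms) and falls top→bottom (larger, more shielded atoms).
Neither a single period nor a single group — weigh both effects.
Na > Cs: they share group 1; the group trend gives Na the larger value.
Ga > Na: the two effects oppose for this pair; the across-period effect wins (1.81 vs 0.93).
Br > Ga: both are in period 4; the period trend gives Br the larger value.
O > Br: the two effects oppose for this pair; the down-group effect wins (3.44 vs 2.96).
Tabulated electronegativity (Pauling): O 3.44, Na 0.93, Ga 1.81, Br 2.96, Cs 0.79.
So from highest to lowest: O > Br > Ga > Na > Cs.

O > Br > Ga > Na > Cs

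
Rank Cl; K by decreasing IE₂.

K, Cl

After 1 electron has been removed, what remains? Cl⁺ still has 6 valence electrons; K⁺ is the bare [Ar] core.
Pulling an electron out of a noble-gas core costs far more than removing a remaining valence electron, so K sits at the high end of IE_2.
Tabulated IE_2 (kJ/mol): Cl 2298, K 3052.
Hence IE_2: Cl < K.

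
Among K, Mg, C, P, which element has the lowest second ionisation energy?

IE_2 is the cost of taking one more electron from the +1 cation: K⁺ is the bare [Ar] core; Mg⁺ still has 1 valence electron; C⁺ still has 3 valence electrons; P⁺ still has 4 valence electrons.
Core electrons are held far more tightly than valence electrons, so K tops the IE_2 order.
Valence configurations: Mg⁺ [Ne]3s¹, C⁺ [He]2s²2p¹, P⁺ [Ne]3s²3p².
Approximate IE_2 values (kJ/mol): K 3052, Mg 1451, C 2353, P 1907.
Overall IE_2 order: Mg < P < C < K.

Mg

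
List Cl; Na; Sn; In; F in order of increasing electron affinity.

In < Na < Sn < F < Cl

Electron affinity generally becomes more exothermic across a period toward the halogens and less exothermic down a group.
Neither a single period nor a single group — weigh both effects.
Na > In: the two effects oppose for this pair; the down-group effect wins (53 vs 29 kJ/mol).
Sn > Na: the two effects oppose for this pair; the across-period effect wins (107 vs 53 kJ/mol).
F > Sn: relative to Sn, both the across-period and down-group shifts push F's electron affinity up.
Cl > F: this pair runs against the simple trend — see the exception note.
Note the exception: Cl has a higher electron affinity than F, contrary to the simple trend — F's small 2p subshell makes the incoming electron feel strong e⁻–e⁻ repulsion, so Cl actually releases more energy on gaining an electron.
Approximate values (kJ/mol): F 328, Na 53, Cl 349, In 29, Sn 107.
So from lowest to highest: In < Na < Sn < F < Cl.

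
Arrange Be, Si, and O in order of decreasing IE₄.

Be > O > Si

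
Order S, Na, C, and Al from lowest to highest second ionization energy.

Al < S < C < Na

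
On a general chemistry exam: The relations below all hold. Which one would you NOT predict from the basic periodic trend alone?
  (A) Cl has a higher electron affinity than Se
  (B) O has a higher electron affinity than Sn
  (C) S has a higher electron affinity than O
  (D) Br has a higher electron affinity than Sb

The general trend: electron affinity increases across a period and decreases down a group.
(A) Cl (period 3, group 17) vs Se (period 4, group 16): the stated order agrees with the simple trend.
(B) O (period 2, group 16) vs Sn (period 5, group 14): the stated order agrees with the simple trend.
(C) S (period 3, group 16) vs O (period 2, group 16): the stated order contradicts the simple trend.
(D) Br (period 4, group 17) vs Sb (period 5, group 15): the stated order agrees with the simple trend.
The exception is (C): the compact 2p subshell of O repels the added electron more than S's larger 3p does.

(C)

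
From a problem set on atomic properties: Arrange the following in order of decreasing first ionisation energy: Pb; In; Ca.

Pb > Ca > In

Ca is in period 4, group 2; In is in period 5, group 13; Pb is in period 6, group 14.
First ionization energy rises across a period (greater Z_eff holds electrons more tightly) and falls down a group (valence electrons are farther from the nucleus).
A diagonal step moves right (one effect) and down (the opposite effect) at once.
Ca > In: period and group pull opposite ways; the down-group shift dominates (590 vs 558 kJ/mol).
Pb > Ca: the two effects oppose for this pair; the across-period effect wins (716 vs 590 kJ/mol).
Tabulated first ionization energy (kJ/mol): Ca 590, In 558, Pb 716.
So from highest to lowest: Pb > Ca > In.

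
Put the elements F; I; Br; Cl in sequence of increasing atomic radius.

F is in period 2, group 17; Cl is in period 3, group 17; Br is in period 4, group 17; I is in period 5, group 17.
Radius decreases left→right (rising Z_eff, same n) and increases top→bottom (higher n).
All are in group 17, so atomic radius increases down the group.
So from smallest to largest: F < Cl < Br < I.

F < Cl < Br < I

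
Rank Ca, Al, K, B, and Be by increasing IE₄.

The fourth ionization energy removes an electron from the +3 ion. For each element: Ca³⁺ is already 1 electron into the core; Al³⁺ is the bare [Ne] core; K³⁺ is already 2 electrons into the core; B³⁺ is the bare [He] core; Be³⁺ is already 1 electron into the core.
All of these are removing an electron from a noble-gas core or deeper; the smaller core (lower principal quantum number) is held far more tightly, and within a period the higher nuclear charge binds the same core more tightly.
Approximate IE_4 values (kJ/mol): Ca 6491, Al 11577, K 5877, B 25026, Be 21007.
So the fourth ionization energies run K < Ca < Al < Be < B.

K, Ca, Al, Be, B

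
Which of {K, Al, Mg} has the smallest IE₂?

Mg

After 1 electron has been removed, what remains? K⁺ is the bare [Ar] core; Al⁺ still has 2 valence electrons; Mg⁺ still has 1 valence electron.
Pulling an electron out of a noble-gas core costs far more than removing a remaining valence electron, so K sits at the high end of IE_2.
Valence configurations: Al⁺ [Ne]3s², Mg⁺ [Ne]3s¹.
The numbers (kJ/mol): K 3052, Al 1817, Mg 1451.
Overall IE_2 order: Mg < Al < K.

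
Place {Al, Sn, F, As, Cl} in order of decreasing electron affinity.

Cl > F > Sn > As > Al

F is in period 2, group 17; Al is in period 3, group 13; Cl is in period 3, group 17; As is in period 4, group 15; Sn is in period 5, group 14.
Adding an electron releases more energy for atoms nearer the top right (short of the noble gases).
Neither a single period nor a single group — weigh both effects.
As > Al: period and group pull opposite ways; the across-period shift dominates (78 vs 42 kJ/mol).
Sn > As: this pair runs against the simple trend — see the exception note.
F > Sn: relative to Sn, both the across-period and down-group shifts push F's electron affinity up.
Cl > F: this pair runs against the simple trend — see the exception note.
Note the exception: Sn has a higher electron affinity than As, contrary to the simple trend — adding an electron to As's half-filled np³ subshell costs electron-pairing energy.
Note the exception: Cl has a higher electron affinity than F, contrary to the simple trend — F's small 2p subshell makes the incoming electron feel strong e⁻–e⁻ repulsion, so Cl actually releases more energy on gaining an electron.
Approximate values (kJ/mol): F 328, Al 42, Cl 349, As 78, Sn 107.
So from highest to lowest: Cl > F > Sn > As > Al.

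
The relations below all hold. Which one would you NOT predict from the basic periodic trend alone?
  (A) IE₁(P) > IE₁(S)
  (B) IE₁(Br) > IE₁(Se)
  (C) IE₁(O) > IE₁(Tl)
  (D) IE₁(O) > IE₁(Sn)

The general trend: first ionization energy increases across a period and decreases down a group.
(A) P (period 3, group 15) vs S (period 3, group 16): the stated order contradicts the simple trend.
(B) Br (period 4, group 17) vs Se (period 4, group 16): the stated order agrees with the simple trend.
(C) O (period 2, group 16) vs Tl (period 6, group 13): the stated order agrees with the simple trend.
(D) O (period 2, group 16) vs Sn (period 5, group 14): the stated order agrees with the simple trend.
The exception is (A): S (3p⁴) ionizes more easily than half-filled P (3p³) because the paired 3p electron in S is pushed out by e⁻–e⁻ repulsion.

(A)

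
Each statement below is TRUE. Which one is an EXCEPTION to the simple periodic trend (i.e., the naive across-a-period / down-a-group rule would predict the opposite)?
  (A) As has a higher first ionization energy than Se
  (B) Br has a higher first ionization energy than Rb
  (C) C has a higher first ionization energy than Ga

The general trend: first ionization energy increases across a period and decreases down a group.
(A) As (period 4, group 15) vs Se (period 4, group 16): the stated order contradicts the simple trend.
(B) Br (period 4, group 17) vs Rb (period 5, group 1): the stated order agrees with the simple trend.
(C) C (period 2, group 14) vs Ga (period 4, group 13): the stated order agrees with the simple trend.
The exception is (A): Se (4p⁴) ionizes more easily than half-filled As (4p³).

(A)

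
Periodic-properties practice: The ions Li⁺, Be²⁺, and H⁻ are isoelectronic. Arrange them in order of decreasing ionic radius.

H⁻ > Li⁺ > Be²⁺

All of these have 2 electrons, so size is governed by nuclear charge alone: the more protons, the stronger the pull on the same electron cloud, and the smaller the ion.
Nuclear charges: Be²⁺ (Z=4), Li⁺ (Z=3), H⁻ (Z=1).
Largest to smallest: H⁻ > Li⁺ > Be²⁺.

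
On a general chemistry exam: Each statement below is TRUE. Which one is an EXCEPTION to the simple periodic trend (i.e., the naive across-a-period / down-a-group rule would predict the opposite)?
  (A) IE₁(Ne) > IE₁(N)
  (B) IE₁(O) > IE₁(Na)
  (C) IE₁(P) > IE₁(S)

The general trend: first ionization energy increases across a period and decreases down a group.
(A) Ne (period 2, group 18) vs N (period 2, group 15): the stated order agrees with the simple trend.
(B) O (period 2, group 16) vs Na (period 3, group 1): the stated order agrees with the simple trend.
(C) P (period 3, group 15) vs S (period 3, group 16): the stated order contradicts the simple trend.
The exception is (C): S (3p⁴) ionizes more easily than half-filled P (3p³) because the paired 3p electron in S is pushed out by e⁻–e⁻ repulsion.

(C)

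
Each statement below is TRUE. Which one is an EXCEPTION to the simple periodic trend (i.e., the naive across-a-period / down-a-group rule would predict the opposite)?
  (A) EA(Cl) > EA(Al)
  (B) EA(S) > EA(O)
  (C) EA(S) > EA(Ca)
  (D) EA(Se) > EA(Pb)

(B)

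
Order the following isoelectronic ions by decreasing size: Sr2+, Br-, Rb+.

Br-, Rb+, Sr2+

All of these have 36 electrons, so size is governed by nuclear charge alone: the more protons, the stronger the pull on the same electron cloud, and the smaller the ion.
Nuclear charges: Sr2+ (Z=38), Rb+ (Z=37), Br- (Z=35).
Largest to smallest: Br- > Rb+ > Sr2+.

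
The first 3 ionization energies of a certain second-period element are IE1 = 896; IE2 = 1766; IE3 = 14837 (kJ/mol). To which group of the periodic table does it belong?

Group 2

Look for the largest jump between consecutive ionization energies: IE3/IE2 ≈ 8.4, far larger than any earlier ratio.
That jump marks the point where a core electron is being removed. So the atom has 2 valence electrons.
A main-group element with 2 valence electrons is in group 2.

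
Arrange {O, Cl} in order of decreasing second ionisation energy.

O > Cl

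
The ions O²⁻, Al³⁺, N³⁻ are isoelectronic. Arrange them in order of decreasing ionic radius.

All of these have 10 electrons, so size is governed by nuclear charge alone: the more protons, the stronger the pull on the same electron cloud, and the smaller the ion.
Nuclear charges: Al³⁺ (Z=13), O²⁻ (Z=8), N³⁻ (Z=7).
Largest to smallest: N³⁻ > O²⁻ > Al³⁺.

N³⁻, O²⁻, Al³⁺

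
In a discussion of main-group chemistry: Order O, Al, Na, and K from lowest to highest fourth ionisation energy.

After 3 electrons have been removed, what remains? O³⁺ still has 3 valence electrons; Al³⁺ is the bare [Ne] core; Na³⁺ is already 2 electrons into the core; K³⁺ is already 2 electrons into the core.
Usually core removal costs more than valence removal, but here the competition is close: a tightly held n=2 valence electron can cost more to remove than an n=3 core electron, so the actual values have to decide it.
Tabulated IE_4 (kJ/mol): O 7469, Al 11577, Na 9543, K 5877.
Overall IE_4 order: K < O < Na < Al.

K < O < Na < Al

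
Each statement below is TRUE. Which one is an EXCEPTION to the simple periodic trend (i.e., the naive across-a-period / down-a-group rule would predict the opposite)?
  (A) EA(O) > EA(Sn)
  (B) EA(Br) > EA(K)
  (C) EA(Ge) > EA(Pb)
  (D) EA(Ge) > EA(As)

The general trend: electron affinity increases across a period and decreases down a group.
(A) O (period 2, group 16) vs Sn (period 5, group 14): the stated order agrees with the simple trend.
(B) Br (period 4, group 17) vs K (period 4, group 1): the stated order agrees with the simple trend.
(C) Ge (period 4, group 14) vs Pb (period 6, group 14): the stated order agrees with the simple trend.
(D) Ge (period 4, group 14) vs As (period 4, group 15): the stated order contradicts the simple trend.
The exception is (D): adding an electron to As's half-filled 4p³ is unfavourable, so Ge (4p²) has the more exothermic EA.

(D)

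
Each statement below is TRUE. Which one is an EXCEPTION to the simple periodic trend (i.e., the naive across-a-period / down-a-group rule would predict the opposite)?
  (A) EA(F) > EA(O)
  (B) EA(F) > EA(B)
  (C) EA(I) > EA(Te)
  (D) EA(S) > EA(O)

(D)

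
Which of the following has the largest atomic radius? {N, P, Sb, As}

N is in period 2, group 15; P is in period 3, group 15; As is in period 4, group 15; Sb is in period 5, group 15.
Radius decreases left→right (rising Z_eff, same n) and increases top→bottom (higher n).
All are in group 15, so atomic radius increases down the group.
The largest atomic radius among these belongs to Sb.

Sb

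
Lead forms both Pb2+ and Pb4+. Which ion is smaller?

Both ions have Z = 82 protons, but Pb4+ has lost more electrons, so its remaining electrons feel a larger effective nuclear charge per electron and are pulled in more tightly.
Higher positive charge → smaller ion, so Pb2+ > Pb4+.

Pb4+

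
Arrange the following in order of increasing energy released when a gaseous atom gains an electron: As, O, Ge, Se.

O is in period 2, group 16; Ge is in period 4, group 14; As is in period 4, group 15; Se is in period 4, group 16.
EA tends to increase across a period and decrease down a group, though the pattern is less regular than for IE or radius.
These span different periods and groups, so the two trends combine.
Ge > As: this pair runs against the simple trend — see the exception note.
O > Ge: both effects reinforce here, so O is clearly the higher of the two.
Se > O: this pair runs against the simple trend — see the exception note.
Note the exception: Ge has a higher electron affinity than As, contrary to the simple trend — adding an electron to As's half-filled 4p³ is unfavourable, so Ge (4p²) has the more exothermic EA.
Note the exception: Se has a higher electron affinity than O, contrary to the simple trend — O's compact 2p subshell gives strong electron–electron repulsion on the added electron.
For reference (kJ/mol): O 141, Ge 119, As 78, Se 195.
So from lowest to highest: As < Ge < O < Se.

As, Ge, O, Se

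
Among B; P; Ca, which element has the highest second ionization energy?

The second ionization energy removes an electron from the +1 ion. For each element: B⁺ still has 2 valence electrons; P⁺ still has 4 valence electrons; Ca⁺ still has 1 valence electron.
All are still removing valence electrons, so compare the +1 ions as you would atoms: IE_2 generally rises across a period (higher Z_eff) and falls down a group (larger shell), subject to the usual subshell exceptions.
Valence configurations: B⁺ [He]2s², P⁺ [Ne]3s²3p², Ca⁺ [Ar]4s¹.
The numbers (kJ/mol): B 2427, P 1907, Ca 1145.
So the second ionization energies run Ca < P < B.

B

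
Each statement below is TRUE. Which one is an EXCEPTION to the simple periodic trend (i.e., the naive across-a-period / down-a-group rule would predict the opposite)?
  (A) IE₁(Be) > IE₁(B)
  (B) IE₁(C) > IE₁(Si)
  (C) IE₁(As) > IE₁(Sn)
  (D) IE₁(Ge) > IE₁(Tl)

(A)

The general trend: IE₁ increases across a period and decreases down a group.
(A) Be (period 2, group 2) vs B (period 2, group 13): the stated order contradicts the simple trend.
(B) C (period 2, group 14) vs Si (period 3, group 14): the stated order agrees with the simple trend.
(C) As (period 4, group 15) vs Sn (period 5, group 14): the stated order agrees with the simple trend.
(D) Ge (period 4, group 14) vs Tl (period 6, group 13): the stated order agrees with the simple trend.
The exception is (A): removing B's lone 2p electron is easier than breaking Be's filled 2s².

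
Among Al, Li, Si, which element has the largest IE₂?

Li

After 1 electron has been removed, what remains? Al⁺ still has 2 valence electrons; Li⁺ is the bare [He] core; Si⁺ still has 3 valence electrons.
Pulling an electron out of a noble-gas core costs far more than removing a remaining valence electron, so Li sits at the high end of IE_2.
Valence configurations: Al⁺ [Ne]3s², Si⁺ [Ne]3s²3p¹.
Si⁺ loses a lone 3p electron whereas Al⁺ must break into a filled 3s² pair, so IE_2(Al) > IE_2(Si) even though Si has the higher nuclear charge.
Approximate IE_2 values (kJ/mol): Al 1817, Li 7298, Si 1577.
So the second ionization energies run Si < Al < Li.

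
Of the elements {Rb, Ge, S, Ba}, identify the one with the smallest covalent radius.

S

S is in period 3, group 16; Ge is in period 4, group 14; Rb is in period 5, group 1; Ba is in period 6, group 2.
Across a period the added protons contract the valence shell; down a group each new principal shell makes the atom larger.
Neither a single period nor a single group — weigh both effects.
Ge > S: both effects reinforce here, so Ge is clearly the larger of the two.
Ba > Ge: relative to Ge, both the across-period and down-group shifts push Ba's atomic radius up.
Rb > Ba: the two effects oppose for this pair; the across-period effect wins (210 vs 196 pm).
For reference (pm): S 103, Ge 121, Rb 210, Ba 196.
The smallest covalent radius among these belongs to S.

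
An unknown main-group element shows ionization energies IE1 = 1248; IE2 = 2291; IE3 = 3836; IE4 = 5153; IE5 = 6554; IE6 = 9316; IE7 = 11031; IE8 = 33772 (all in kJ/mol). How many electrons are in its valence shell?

7

Look for the largest jump between consecutive ionization energies: IE8/IE7 ≈ 3.1, far larger than any earlier ratio.
That jump marks the point where a core electron is being removed. So the atom has 7 valence electrons.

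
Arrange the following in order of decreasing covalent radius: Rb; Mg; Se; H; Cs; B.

Cs > Rb > Mg > Se > B > H

H is in period 1, group 1; B is in period 2, group 13; Mg is in period 3, group 2; Se is in period 4, group 16; Rb is in period 5, group 1; Cs is in period 6, group 1.
Across a period the added protons contract the valence shell; down a group each new principal shell makes the atom larger.
Here both period and group differ, so the two effects have to be weighed against each other.
B > H: period and group pull opposite ways; the down-group shift dominates (85 vs 32 pm).
Se > B: the two effects oppose for this pair; the down-group effect wins (116 vs 85 pm).
Mg > Se: the two effects oppose for this pair; the across-period effect wins (139 vs 116 pm).
Rb > Mg: relative to Mg, both the across-period and down-group shifts push Rb's atomic radius up.
Cs > Rb: Cs sits below Rb in group 1, so the down-group effect alone puts Cs larger.
Approximate values (pm): H 32, B 85, Mg 139, Se 116, Rb 210, Cs 232.
So from largest to smallest: Cs > Rb > Mg > Se > B > H.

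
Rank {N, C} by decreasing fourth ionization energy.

N, C

The fourth ionization energy removes an electron from the +3 ion. For each element: N³⁺ still has 2 valence electrons; C³⁺ still has 1 valence electron.
All are still removing valence electrons, so compare the +3 ions as you would atoms: IE_4 generally rises across a period (higher Z_eff) and falls down a group (larger shell), subject to the usual subshell exceptions.
Valence configurations: N³⁺ [He]2s², C³⁺ [He]2s¹.
Tabulated IE_4 (kJ/mol): N 7475, C 6223.
So the fourth ionization energies run C < N.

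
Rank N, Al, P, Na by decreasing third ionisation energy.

Consider each +2 ion: N²⁺ still has 3 valence electrons; Al²⁺ still has 1 valence electron; P²⁺ still has 3 valence electrons; Na²⁺ is already 1 electron into the core.
Core electrons are held far more tightly than valence electrons, so Na tops the IE_3 order.
Valence configurations: N²⁺ [He]2s²2p¹, Al²⁺ [Ne]3s¹, P²⁺ [Ne]3s²3p¹.
Tabulated IE_3 (kJ/mol): N 4578, Al 2745, P 2914, Na 6910.
Overall IE_3 order: Al < P < N < Na.

Na > N > P > Al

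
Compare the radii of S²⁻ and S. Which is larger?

Forming S²⁻ adds 2 electrons to S. More electron–electron repulsion in the same shell, with unchanged nuclear charge, lets the cloud expand.
An anion is larger than its parent atom: S²⁻ > S.

S²⁻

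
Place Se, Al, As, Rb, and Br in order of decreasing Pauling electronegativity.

Al is in period 3, group 13; As is in period 4, group 15; Se is in period 4, group 16; Br is in period 4, group 17; Rb is in period 5, group 1.
Atoms toward the upper right of the periodic table pull bonding electrons most strongly.
Here both period and group differ, so the two effects have to be weighed against each other.
Al > Rb: both effects reinforce here, so Al is clearly the higher of the two.
As > Al: period and group pull opposite ways; the across-period shift dominates (2.18 vs 1.61).
Se > As: Se lies to the right of As in period 4, so the across-period effect alone puts Se higher.
Br > Se: Br lies to the right of Se in period 4, so the across-period effect alone puts Br higher.
Tabulated electronegativity (Pauling): Al 1.61, As 2.18, Se 2.55, Br 2.96, Rb 0.82.
So from highest to lowest: Br > Se > As > Al > Rb.

Br, Se, As, Al, Rb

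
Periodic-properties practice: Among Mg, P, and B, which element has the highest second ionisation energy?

B

The second ionization energy removes an electron from the +1 ion. For each element: Mg⁺ still has 1 valence electron; P⁺ still has 4 valence electrons; B⁺ still has 2 valence electrons.
All are still removing valence electrons, so compare the +1 ions as you would atoms: IE_2 generally rises across a period (higher Z_eff) and falls down a group (larger shell), subject to the usual subshell exceptions.
Valence configurations: Mg⁺ [Ne]3s¹, P⁺ [Ne]3s²3p², B⁺ [He]2s².
Approximate IE_2 values (kJ/mol): Mg 1451, P 1907, B 2427.
So the second ionization energies run Mg < P < B.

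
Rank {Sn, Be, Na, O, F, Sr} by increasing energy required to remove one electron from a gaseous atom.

Na < Sr < Sn < Be < O < F

Be is in period 2, group 2; O is in period 2, group 16; F is in period 2, group 17; Na is in period 3, group 1; Sr is in period 5, group 2; Sn is in period 5, group 14.
Removing the outermost electron gets harder across a period and easier down a group.
These span different periods and groups, so the two trends combine.
Sr > Na: the two effects oppose for this pair; the across-period effect wins (550 vs 496 kJ/mol).
Sn > Sr: both are in period 5; the period trend gives Sn the larger value.
Be > Sn: the two effects oppose for this pair; the down-group effect wins (900 vs 709 kJ/mol).
O > Be: O lies to the right of Be in period 2, so the across-period effect alone puts O higher.
F > O: F lies to the right of O in period 2, so the across-period effect alone puts F higher.
Approximate values (kJ/mol): Be 900, O 1314, F 1681, Na 496, Sr 550, Sn 709.
So from lowest to highest: Na < Sr < Sn < Be < O < F.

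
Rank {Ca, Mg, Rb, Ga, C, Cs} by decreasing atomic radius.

Cs > Rb > Ca > Mg > Ga > C

C is in period 2, group 14; Mg is in period 3, group 2; Ca is in period 4, group 2; Ga is in period 4, group 13; Rb is in period 5, group 1; Cs is in period 6, group 1.
Across a period the added protons contract the valence shell; down a group each new principal shell makes the atom larger.
These span different periods and groups, so the two trends combine.
Ga > C: relative to C, both the across-period and down-group shifts push Ga's atomic radius up.
Mg > Ga: the two effects oppose for this pair; the across-period effect wins (139 vs 124 pm).
Ca > Mg: Ca sits below Mg in group 2, so the down-group effect alone puts Ca larger.
Rb > Ca: both effects reinforce here, so Rb is clearly the larger of the two.
Cs > Rb: Cs sits below Rb in group 1, so the down-group effect alone puts Cs larger.
For reference (pm): C 75, Mg 139, Ca 171, Ga 124, Rb 210, Cs 232.
So from largest to smallest: Cs > Rb > Ca > Mg > Ga > C.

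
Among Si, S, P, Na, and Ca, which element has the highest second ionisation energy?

The second ionization energy removes an electron from the +1 ion. For each element: Si⁺ still has 3 valence electrons; S⁺ still has 5 valence electrons; P⁺ still has 4 valence electrons; Na⁺ is the bare [Ne] core; Ca⁺ still has 1 valence electron.
Breaking into a closed-shell core is much more expensive than removing a leftover valence electron — Na has the largest IE_2 here.
Valence configurations: Si⁺ [Ne]3s²3p¹, S⁺ [Ne]3s²3p³, P⁺ [Ne]3s²3p², Ca⁺ [Ar]4s¹.
Approximate IE_2 values (kJ/mol): Si 1577, S 2252, P 1907, Na 4562, Ca 1145.
Putting it together, IE_2: Ca < Si < P < S < Na.

Na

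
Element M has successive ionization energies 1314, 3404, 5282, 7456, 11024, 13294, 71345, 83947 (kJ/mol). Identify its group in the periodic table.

Group 16

Look for the largest jump between consecutive ionization energies: IE7/IE6 ≈ 5.4, far larger than any earlier ratio.
That jump marks the point where a core electron is being removed. So the atom has 6 valence electrons.
A main-group element with 6 valence electrons is in group 16.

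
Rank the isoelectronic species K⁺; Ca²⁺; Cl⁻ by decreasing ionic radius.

Cl⁻, K⁺, Ca²⁺

All of these have 18 electrons, so size is governed by nuclear charge alone: the more protons, the stronger the pull on the same electron cloud, and the smaller the ion.
Nuclear charges: Ca²⁺ (Z=20), K⁺ (Z=19), Cl⁻ (Z=17).
Largest to smallest: Cl⁻ > K⁺ > Ca²⁺.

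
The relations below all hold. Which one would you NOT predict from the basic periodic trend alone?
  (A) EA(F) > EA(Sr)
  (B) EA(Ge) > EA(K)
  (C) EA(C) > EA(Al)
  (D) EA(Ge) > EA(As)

(D)

The general trend: electron affinity increases across a period and decreases down a group.
(A) F (period 2, group 17) vs Sr (period 5, group 2): the stated order agrees with the simple trend.
(B) Ge (period 4, group 14) vs K (period 4, group 1): the stated order agrees with the simple trend.
(C) C (period 2, group 14) vs Al (period 3, group 13): the stated order agrees with the simple trend.
(D) Ge (period 4, group 14) vs As (period 4, group 15): the stated order contradicts the simple trend.
The exception is (D): adding an electron to As's half-filled 4p³ is unfavourable, so Ge (4p²) has the more exothermic EA.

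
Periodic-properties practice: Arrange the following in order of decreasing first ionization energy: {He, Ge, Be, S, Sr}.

He > S > Be > Ge > Sr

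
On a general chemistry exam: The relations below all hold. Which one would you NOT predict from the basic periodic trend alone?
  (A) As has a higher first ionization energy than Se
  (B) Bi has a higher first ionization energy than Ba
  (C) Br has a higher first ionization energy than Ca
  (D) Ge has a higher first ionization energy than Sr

(A)

The general trend: first ionization energy increases across a period and decreases down a group.
(A) As (period 4, group 15) vs Se (period 4, group 16): the stated order contradicts the simple trend.
(B) Bi (period 6, group 15) vs Ba (period 6, group 2): the stated order agrees with the simple trend.
(C) Br (period 4, group 17) vs Ca (period 4, group 2): the stated order agrees with the simple trend.
(D) Ge (period 4, group 14) vs Sr (period 5, group 2): the stated order agrees with the simple trend.
The exception is (A): Se (4p⁴) ionizes more easily than half-filled As (4p³).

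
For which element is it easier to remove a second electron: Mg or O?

Consider each +1 ion: Mg⁺ still has 1 valence electron; O⁺ still has 5 valence electrons.
All are still removing valence electrons, so compare the +1 ions as you would atoms: IE_2 generally rises across a period (higher Z_eff) and falls down a group (larger shell), subject to the usual subshell exceptions.
Valence configurations: Mg⁺ [Ne]3s¹, O⁺ [He]2s²2p³.
The numbers (kJ/mol): Mg 1451, O 3388.
Overall IE_2 order: Mg < O.

Mg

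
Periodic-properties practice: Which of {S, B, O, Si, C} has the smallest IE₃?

Si

The third ionization energy removes an electron from the +2 ion. For each element: S²⁺ still has 4 valence electrons; B²⁺ still has 1 valence electron; O²⁺ still has 4 valence electrons; Si²⁺ still has 2 valence electrons; C²⁺ still has 2 valence electrons.
All are still removing valence electrons, so compare the +2 ions as you would atoms: IE_3 generally rises across a period (higher Z_eff) and falls down a group (larger shell), subject to the usual subshell exceptions.
Valence configurations: S²⁺ [Ne]3s²3p², B²⁺ [He]2s¹, O²⁺ [He]2s²2p², Si²⁺ [Ne]3s², C²⁺ [He]2s².
Tabulated IE_3 (kJ/mol): S 3357, B 3660, O 5300, Si 3232, C 4620.
Hence IE_3: Si < S < B < C < O.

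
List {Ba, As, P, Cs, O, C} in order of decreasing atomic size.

Cs > Ba > As > P > C > O

C is in period 2, group 14; O is in period 2, group 16; P is in period 3, group 15; As is in period 4, group 15; Cs is in period 6, group 1; Ba is in period 6, group 2.
Moving right in a period, electrons are added to the same shell under a stronger nuclear pull, so atoms get smaller; moving down, a new shell is opened and atoms get larger.
These span different periods and groups, so the two trends combine.
C > O: both are in period 2; the period trend gives C the larger value.
P > C: period and group pull opposite ways; the down-group shift dominates (111 vs 75 pm).
As > P: As sits below P in group 15, so the down-group effect alone puts As larger.
Ba > As: both effects reinforce here, so Ba is clearly the larger of the two.
Cs > Ba: both are in period 6; the period trend gives Cs the larger value.
For reference (pm): C 75, O 63, P 111, As 121, Cs 232, Ba 196.
So from largest to smallest: Cs > Ba > As > P > C > O.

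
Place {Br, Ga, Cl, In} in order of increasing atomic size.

Cl < Br < Ga < In

Cl is in period 3, group 17; Ga is in period 4, group 13; Br is in period 4, group 17; In is in period 5, group 13.
Moving right in a period, electrons are added to the same shell under a stronger nuclear pull, so atoms get smaller; moving down, a new shell is opened and atoms get larger.
Here both period and group differ, so the two effects have to be weighed against each other.
Br > Cl: Br sits below Cl in group 17, so the down-group effect alone puts Br larger.
Ga > Br: Ga lies to the left of Br in period 4, so the across-period effect alone puts Ga larger.
In > Ga: In sits below Ga in group 13, so the down-group effect alone puts In larger.
Tabulated atomic radius (pm): Cl 99, Ga 124, Br 114, In 142.
So from smallest to largest: Cl < Br < Ga < In.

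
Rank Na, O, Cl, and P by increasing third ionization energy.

P < Cl < O < Na

Consider each +2 ion: Na²⁺ is already 1 electron into the core; O²⁺ still has 4 valence electrons; Cl²⁺ still has 5 valence electrons; P²⁺ still has 3 valence electrons.
Core electrons are held far more tightly than valence electrons, so Na tops the IE_3 order.
Valence configurations: O²⁺ [He]2s²2p², Cl²⁺ [Ne]3s²3p³, P²⁺ [Ne]3s²3p¹.
Tabulated IE_3 (kJ/mol): Na 6910, O 5300, Cl 3822, P 2914.
So the third ionization energies run P < Cl < O < Na.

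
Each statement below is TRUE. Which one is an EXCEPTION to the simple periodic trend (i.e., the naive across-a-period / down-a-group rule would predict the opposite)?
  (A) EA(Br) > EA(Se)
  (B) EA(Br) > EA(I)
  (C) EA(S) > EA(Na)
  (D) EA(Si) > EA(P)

(D)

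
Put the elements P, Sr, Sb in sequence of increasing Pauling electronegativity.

Sr, Sb, P

P is in period 3, group 15; Sr is in period 5, group 2; Sb is in period 5, group 15.
EN rises left→right (higher Z_eff, smaller atoms) and falls top→bottom (larger, more shielded atoms).
These span different periods and groups, so the two trends combine.
Sb > Sr: both are in period 5; the period trend gives Sb the larger value.
P > Sb: they share group 15; the group trend gives P the larger value.
Tabulated electronegativity (Pauling): P 2.19, Sr 0.95, Sb 2.05.
So from lowest to highest: Sr < Sb < P.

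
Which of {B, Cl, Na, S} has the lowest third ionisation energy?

S

The third ionization energy removes an electron from the +2 ion. For each element: B²⁺ still has 1 valence electron; Cl²⁺ still has 5 valence electrons; Na²⁺ is already 1 electron into the core; S²⁺ still has 4 valence electrons.
Breaking into a closed-shell core is much more expensive than removing a leftover valence electron — Na has the largest IE_3 here.
Valence configurations: B²⁺ [He]2s¹, Cl²⁺ [Ne]3s²3p³, S²⁺ [Ne]3s²3p².
Approximate IE_3 values (kJ/mol): B 3660, Cl 3822, Na 6910, S 3357.
Overall IE_3 order: S < B < Cl < Na.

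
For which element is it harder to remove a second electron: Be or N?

Consider each +1 ion: Be⁺ still has 1 valence electron; N⁺ still has 4 valence electrons.
All are still removing valence electrons, so compare the +1 ions as you would atoms: IE_2 generally rises across a period (higher Z_eff) and falls down a group (larger shell), subject to the usual subshell exceptions.
Valence configurations: Be⁺ [He]2s¹, N⁺ [He]2s²2p².
Tabulated IE_2 (kJ/mol): Be 1757, N 2856.
Overall IE_2 order: Be < N.

N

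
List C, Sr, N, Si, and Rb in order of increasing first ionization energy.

Rb < Sr < Si < C < N

C is in period 2, group 14; N is in period 2, group 15; Si is in period 3, group 14; Rb is in period 5, group 1; Sr is in period 5, group 2.
First ionization energy rises across a period (greater Z_eff holds electrons more tightly) and falls down a group (valence electrons are farther from the nucleus).
These span different periods and groups, so the two trends combine.
Sr > Rb: Sr lies to the right of Rb in period 5, so the across-period effect alone puts Sr higher.
Si > Sr: relative to Sr, both the across-period and down-group shifts push Si's first ionization energy up.
C > Si: C sits above Si in group 14, so the down-group effect alone puts C higher.
N > C: N lies to the right of C in period 2, so the across-period effect alone puts N higher.
Approximate values (kJ/mol): C 1086, N 1402, Si 786, Rb 403, Sr 550.
So from lowest to highest: Rb < Sr < Si < C < N.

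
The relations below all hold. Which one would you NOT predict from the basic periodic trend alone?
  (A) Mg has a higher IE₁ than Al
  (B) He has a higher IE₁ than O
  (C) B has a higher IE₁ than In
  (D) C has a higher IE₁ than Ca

The general trend: IE₁ increases across a period and decreases down a group.
(A) Mg (period 3, group 2) vs Al (period 3, group 13): the stated order contradicts the simple trend.
(B) He (period 1, group 18) vs O (period 2, group 16): the stated order agrees with the simple trend.
(C) B (period 2, group 13) vs In (period 5, group 13): the stated order agrees with the simple trend.
(D) C (period 2, group 14) vs Ca (period 4, group 2): the stated order agrees with the simple trend.
The exception is (A): Al's single 3p electron is easier to remove than one from Mg's filled 3s².

(A)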